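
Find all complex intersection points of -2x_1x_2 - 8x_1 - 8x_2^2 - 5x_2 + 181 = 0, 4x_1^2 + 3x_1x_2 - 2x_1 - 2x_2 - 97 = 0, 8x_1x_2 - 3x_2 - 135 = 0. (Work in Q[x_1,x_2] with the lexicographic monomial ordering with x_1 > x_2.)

{(-3, -5)}

Compute a lex Gröbner basis by Buchberger's algorithm.
f_1 = -2x_1x_2 - 8x_1 - 8x_2^2 - 5x_2 + 181, LT = x_1x_2.
f_2 = 4x_1^2 + 3x_1x_2 - 2x_1 - 2x_2 - 97, LT = x_1^2.
f_3 = 8x_1x_2 - 3x_2 - 135, LT = x_1x_2.

S(f_1,f_2): lcm = x_1^2x_2. S = 4x_1^2 + 13/4x_1x_2^2 + 3x_1x_2 - 181/2x_1 + 1/2x_2^2 + 97/4x_2.
  leading term x_1^2: subtract (1)·f_2 from 4x_1^2 + 13/4x_1x_2^2 + 3x_1x_2 - 181/2x_1 + 1/2x_2^2 + 97/4x_2 → 13/4x_1x_2^2 - 177/2x_1 + 1/2x_2^2 + 105/4x_2 + 97
  leading term x_1x_2^2: subtract (-13/8x_2)·f_1 from 13/4x_1x_2^2 - 177/2x_1 + 1/2x_2^2 + 105/4x_2 + 97 → -13x_1x_2 - 177/2x_1 - 13x_2^3 - 61/8x_2^2 + 2563/8x_2 + 97
  leading term x_1x_2: subtract (13/2)·f_1 from -13x_1x_2 - 177/2x_1 - 13x_2^3 - 61/8x_2^2 + 2563/8x_2 + 97 → -73/2x_1 - 13x_2^3 + 355/8x_2^2 + 2823/8x_2 - 2159/2
  leading term x_1: no divisor's leading term divides it; move -73/2x_1 to the remainder.
  leading term x_2^3: no divisor's leading term divides it; move -13x_2^3 to the remainder.
  leading term x_2^2: no divisor's leading term divides it; move 355/8x_2^2 to the remainder.
  leading term x_2: no divisor's leading term divides it; move 2823/8x_2 to the remainder.
  leading term 1: no divisor's leading term divides it; move -2159/2 to the remainder.
  remainder -73/2x_1 - 13x_2^3 + 355/8x_2^2 + 2823/8x_2 - 2159/2 ≠ 0; add h_4 = -73/2x_1 - 13x_2^3 + 355/8x_2^2 + 2823/8x_2 - 2159/2 to the basis.

S(f_1,f_3): lcm = x_1x_2. S = 4x_1 + 4x_2^2 + 23/8x_2 - 589/8.
  leading term x_1: subtract (-8/73)·h_4 from 4x_1 + 4x_2^2 + 23/8x_2 - 589/8 → -104/73x_2^3 + 647/73x_2^2 + 24263/584x_2 - 112085/584
  leading term x_2^3: no divisor's leading term divides it; move -104/73x_2^3 to the remainder.
  leading term x_2^2: no divisor's leading term divides it; move 647/73x_2^2 to the remainder.
  leading term x_2: no divisor's leading term divides it; move 24263/584x_2 to the remainder.
  leading term 1: no divisor's leading term divides it; move -112085/584 to the remainder.
  remainder -104/73x_2^3 + 647/73x_2^2 + 24263/584x_2 - 112085/584 ≠ 0; add h_5 = -104/73x_2^3 + 647/73x_2^2 + 24263/584x_2 - 112085/584 to the basis.

S(f_2,f_3): lcm = x_1^2x_2. S = 3/4x_1x_2^2 - 1/8x_1x_2 + 135/8x_1 - 1/2x_2^2 - 97/4x_2.
  leading term x_1x_2^2: subtract (-3/8x_2)·f_1 from 3/4x_1x_2^2 - 1/8x_1x_2 + 135/8x_1 - 1/2x_2^2 - 97/4x_2 → -25/8x_1x_2 + 135/8x_1 - 3x_2^3 - 19/8x_2^2 + 349/8x_2
  leading term x_1x_2: subtract (25/16)·f_1 from -25/8x_1x_2 + 135/8x_1 - 3x_2^3 - 19/8x_2^2 + 349/8x_2 → 235/8x_1 - 3x_2^3 + 81/8x_2^2 + 823/16x_2 - 4525/16
  leading term x_1: subtract (-235/292)·h_4 from 235/8x_1 - 3x_2^3 + 81/8x_2^2 + 823/16x_2 - 4525/16 → -3931/292x_2^3 + 107077/2336x_2^2 + 783563/2336x_2 - 1345055/1168
  leading term x_2^3: subtract (3931/416)·h_5 from -3931/292x_2^3 + 107077/2336x_2^2 + 783563/2336x_2 - 1345055/1168 → -3943/104x_2^2 - 190237/3328x_2 + 2203215/3328
  leading term x_2^2: no divisor's leading term divides it; move -3943/104x_2^2 to the remainder.
  leading term x_2: no divisor's leading term divides it; move -190237/3328x_2 to the remainder.
  leading term 1: no divisor's leading term divides it; move 2203215/3328 to the remainder.
  remainder -3943/104x_2^2 - 190237/3328x_2 + 2203215/3328 ≠ 0; add h_6 = -3943/104x_2^2 - 190237/3328x_2 + 2203215/3328 to the basis.

S(f_1,h_4): lcm = x_1x_2. S = 4x_1 - 26/73x_2^4 + 355/292x_2^3 + 3991/292x_2^2 - 3953/146x_2 - 181/2.
  leading term x_1: subtract (-8/73)·h_4 from 4x_1 - 26/73x_2^4 + 355/292x_2^3 + 3991/292x_2^2 - 3953/146x_2 - 181/2 → -26/73x_2^4 - 61/292x_2^3 + 5411/292x_2^2 + 1693/146x_2 - 30485/146
  leading term x_2^4: subtract (1/4x_2)·h_5 from -26/73x_2^4 - 61/292x_2^3 + 5411/292x_2^2 + 1693/146x_2 - 30485/146 → -177/73x_2^3 + 19025/2336x_2^2 + 139173/2336x_2 - 30485/146
  leading term x_2^3: subtract (177/104)·h_5 from -177/73x_2^3 + 19025/2336x_2^2 + 139173/2336x_2 - 30485/146 → -2887/416x_2^2 - 9261/832x_2 + 98045/832
  leading term x_2^2: subtract (2887/15772)·h_6 from -2887/416x_2^2 - 9261/832x_2 + 98045/832 → -2695673/4037632x_2 - 13478365/4037632
  leading term x_2: no divisor's leading term divides it; move -2695673/4037632x_2 to the remainder.
  leading term 1: no divisor's leading term divides it; move -13478365/4037632 to the remainder.
  remainder -2695673/4037632x_2 - 13478365/4037632 ≠ 0; add h_7 = -2695673/4037632x_2 - 13478365/4037632 to the basis.

The other S-polynomials (S(f_2,h_4), S(f_3,h_4), S(f_1,h_5), S(f_2,h_5), S(f_3,h_5), S(h_4,h_5), S(f_1,h_6), S(f_2,h_6), S(f_3,h_6), S(h_4,h_6), S(h_5,h_6), S(f_1,h_7), S(f_2,h_7), S(f_3,h_7), S(h_4,h_7), S(h_5,h_7), S(h_6,h_7)) all reduce to 0 modulo the current basis, so we have a Gröbner basis.
Inter-reduce: drop elements whose leading term is divisible by another's, tail-reduce, and make monic.
Reduced Gröbner basis: {x_1 + 3, x_2 + 5}.

From the last basis element, x_2 + 5 = 0, so x_2 takes values in {-5}. Each choice, substituted upward through the basis, yields the corresponding point(s) of the solution set.
  x_2 = -5: the earlier basis element becomes x_1 + 3 = 0, giving x_1 = -3 — point (-3, -5).
Substituting each solution back into the original system confirms all equations vanish.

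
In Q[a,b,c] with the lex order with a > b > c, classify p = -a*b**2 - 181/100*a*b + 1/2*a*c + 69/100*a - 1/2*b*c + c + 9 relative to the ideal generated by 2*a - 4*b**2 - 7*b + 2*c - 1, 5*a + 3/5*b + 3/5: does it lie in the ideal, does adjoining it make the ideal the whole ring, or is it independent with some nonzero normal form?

First compute the reduced Gröbner basis of I by Buchberger's algorithm.
f_1 = 2*a - 4*b**2 - 7*b + 2*c - 1, LT = a.
f_2 = 5*a + 3/5*b + 3/5, LT = a.

S(f_1,f_2): lcm = a. S = -2*b**2 - 181/50*b + c - 31/50.
  leading term b**2: no divisor's leading term divides it; move -2*b**2 to the remainder.
  leading term b: no divisor's leading term divides it; move -181/50*b to the remainder.
  leading term c: no divisor's leading term divides it; move c to the remainder.
  leading term 1: no divisor's leading term divides it; move -31/50 to the remainder.
  remainder -2*b**2 - 181/50*b + c - 31/50 ≠ 0; add h_3 = -2*b**2 - 181/50*b + c - 31/50 to the basis.

S(f_1,h_3): leading monomials are coprime, so the S-polynomial reduces to 0 (Buchberger's first criterion).
S(f_2,h_3): leading monomials are coprime, so the S-polynomial reduces to 0 (Buchberger's first criterion).
Every S-polynomial of the final basis reduces to 0, so we have a Gröbner basis.
Inter-reduce: drop elements whose leading term is divisible by another's, tail-reduce, and make monic.
Reduced Gröbner basis: {a + 3/25*b + 3/25, b**2 + 181/100*b - 1/2*c + 31/100}.
Label its elements g_1 = a + 3/25*b + 3/25, g_2 = b**2 + 181/100*b - 1/2*c + 31/100.

Reduce p = -a*b**2 - 181/100*a*b + 1/2*a*c + 69/100*a - 1/2*b*c + c + 9 modulo G:
  leading term a*b**2: subtract (-b**2)·g_1 from -a*b**2 - 181/100*a*b + 1/2*a*c + 69/100*a - 1/2*b*c + c + 9 → -181/100*a*b + 1/2*a*c + 69/100*a + 3/25*b**3 + 3/25*b**2 - 1/2*b*c + c + 9
  leading term a*b: subtract (-181/100*b)·g_1 from -181/100*a*b + 1/2*a*c + 69/100*a + 3/25*b**3 + 3/25*b**2 - 1/2*b*c + c + 9 → 1/2*a*c + 69/100*a + 3/25*b**3 + 843/2500*b**2 - 1/2*b*c + 543/2500*b + c + 9
  leading term a*c: subtract (1/2*c)·g_1 from 1/2*a*c + 69/100*a + 3/25*b**3 + 843/2500*b**2 - 1/2*b*c + 543/2500*b + c + 9 → 69/100*a + 3/25*b**3 + 843/2500*b**2 - 14/25*b*c + 543/2500*b + 47/50*c + 9
  leading term a: subtract (69/100)·g_1 from 69/100*a + 3/25*b**3 + 843/2500*b**2 - 14/25*b*c + 543/2500*b + 47/50*c + 9 → 3/25*b**3 + 843/2500*b**2 - 14/25*b*c + 84/625*b + 47/50*c + 22293/2500
  leading term b**3: subtract (3/25*b)·g_2 from 3/25*b**3 + 843/2500*b**2 - 14/25*b*c + 84/625*b + 47/50*c + 22293/2500 → 3/25*b**2 - 1/2*b*c + 243/2500*b + 47/50*c + 22293/2500
  leading term b**2: subtract (3/25)·g_2 from 3/25*b**2 - 1/2*b*c + 243/2500*b + 47/50*c + 22293/2500 → -1/2*b*c - 3/25*b + c + 222/25
  leading term b*c: no divisor's leading term divides it; move -1/2*b*c to the remainder.
  leading term b: no divisor's leading term divides it; move -3/25*b to the remainder.
  leading term c: no divisor's leading term divides it; move c to the remainder.
  leading term 1: no divisor's leading term divides it; move 222/25 to the remainder.
  normal form = -1/2*b*c - 3/25*b + c + 222/25.
The normal form is nonzero, so p ∉ I. Since p minus its normal form lies in I, I + (p) = I + (r) where r = -1/2*b*c - 3/25*b + c + 222/25; decide whether this ideal is the whole ring.
Run Buchberger on G together with r (pairs among the g_i already reduce to 0 since G is a Gröbner basis):
g_1 = a + 3/25*b + 3/25, LT = a.
g_2 = b**2 + 181/100*b - 1/2*c + 31/100, LT = b**2.
r = -1/2*b*c - 3/25*b + c + 222/25, LT = b*c.

S(g_1,g_2): leading monomials are coprime, so the S-polynomial reduces to 0 (Buchberger's first criterion).
S(g_1,r): leading monomials are coprime, so the S-polynomial reduces to 0 (Buchberger's first criterion).
S(g_2,r): lcm = b**2*c. S = -6/25*b**2 + 381/100*b*c + 444/25*b - 1/2*c**2 + 31/100*c.
  leading term b**2: subtract (-6/25)·g_2 from -6/25*b**2 + 381/100*b*c + 444/25*b - 1/2*c**2 + 31/100*c → 381/100*b*c + 22743/1250*b - 1/2*c**2 + 19/100*c + 93/1250
  leading term b*c: subtract (-381/50)·r from 381/100*b*c + 22743/1250*b - 1/2*c**2 + 19/100*c + 93/1250 → 432/25*b - 1/2*c**2 + 781/100*c + 3387/50
  leading term b: no divisor's leading term divides it; move 432/25*b to the remainder.
  leading term c**2: no divisor's leading term divides it; move -1/2*c**2 to the remainder.
  leading term c: no divisor's leading term divides it; move 781/100*c to the remainder.
  leading term 1: no divisor's leading term divides it; move 3387/50 to the remainder.
  remainder 432/25*b - 1/2*c**2 + 781/100*c + 3387/50 ≠ 0; add m_4 = 432/25*b - 1/2*c**2 + 781/100*c + 3387/50 to the basis.

S(g_1,m_4): leading monomials are coprime, so the S-polynomial reduces to 0 (Buchberger's first criterion).
S(g_2,m_4): lcm = b**2. S = 25/864*b*c**2 - 781/1728*b*c - 15193/7200*b - 1/2*c + 31/100.
  leading term b*c**2: subtract (-25/432*c)·r from 25/864*b*c**2 - 781/1728*b*c - 15193/7200*b - 1/2*c + 31/100 → -793/1728*b*c - 15193/7200*b + 25/432*c**2 + 1/72*c + 31/100
  leading term b*c: subtract (793/864)·r from -793/1728*b*c - 15193/7200*b + 25/432*c**2 + 1/72*c + 31/100 → -2*b + 25/432*c**2 - 781/864*c - 1129/144
  leading term b: subtract (-25/216)·m_4 from -2*b + 25/432*c**2 - 781/864*c - 1129/144 → 0
  remainder 0.

S(r,m_4): lcm = b*c. S = 6/25*b + 25/864*c**3 - 781/1728*c**2 - 1705/288*c - 444/25.
  leading term b: subtract (1/72)·m_4 from 6/25*b + 25/864*c**3 - 781/1728*c**2 - 1705/288*c - 444/25 → 25/864*c**3 - 769/1728*c**2 - 21703/3600*c - 22441/1200
  leading term c**3: no divisor's leading term divides it; move 25/864*c**3 to the remainder.
  leading term c**2: no divisor's leading term divides it; move -769/1728*c**2 to the remainder.
  leading term c: no divisor's leading term divides it; move -21703/3600*c to the remainder.
  leading term 1: no divisor's leading term divides it; move -22441/1200 to the remainder.
  remainder 25/864*c**3 - 769/1728*c**2 - 21703/3600*c - 22441/1200 ≠ 0; add m_5 = 25/864*c**3 - 769/1728*c**2 - 21703/3600*c - 22441/1200 to the basis.

S(g_1,m_5): leading monomials are coprime, so the S-polynomial reduces to 0 (Buchberger's first criterion).
S(g_2,m_5): leading monomials are coprime, so the S-polynomial reduces to 0 (Buchberger's first criterion).
S(r,m_5): lcm = b*c**3. S = 781/50*b*c**2 + 130218/625*b*c + 403938/625*b - 2*c**3 - 444/25*c**2.
  leading term b*c**2: subtract (-781/25*c)·r from 781/50*b*c**2 + 130218/625*b*c + 403938/625*b - 2*c**3 - 444/25*c**2 → 1023/5*b*c + 403938/625*b - 2*c**3 + 337/25*c**2 + 173382/625*c
  leading term b*c: subtract (-2046/5)·r from 1023/5*b*c + 403938/625*b - 2*c**3 + 337/25*c**2 + 173382/625*c → 373248/625*b - 2*c**3 + 337/25*c**2 + 429132/625*c + 454212/125
  leading term b: subtract (864/25)·m_4 from 373248/625*b - 2*c**3 + 337/25*c**2 + 429132/625*c + 454212/125 → -2*c**3 + 769/25*c**2 + 260436/625*c + 807876/625
  leading term c**3: subtract (-1728/25)·m_5 from -2*c**3 + 769/25*c**2 + 260436/625*c + 807876/625 → 0
  remainder 0.

S(m_4,m_5): leading monomials are coprime, so the S-polynomial reduces to 0 (Buchberger's first criterion).
Every S-polynomial of the final basis reduces to 0, so we have a Gröbner basis.
Inter-reduce: drop elements whose leading term is divisible by another's, tail-reduce, and make monic.
Reduced Gröbner basis: {a + 1/288*c**2 - 781/14400*c - 841/2400, b - 25/864*c**2 + 781/1728*c + 1129/288, c**3 - 769/50*c**2 - 130218/625*c - 403938/625}.
The reduced Gröbner basis of I + (p) is {a + 1/288*c**2 - 781/14400*c - 841/2400, b - 25/864*c**2 + 781/1728*c + 1129/288, c**3 - 769/50*c**2 - 130218/625*c - 403938/625} ≠ {1}, a proper ideal, so the enlarged system stays consistent: p is independent of I, with normal form -1/2*b*c - 3/25*b + c + 222/25.

-a*b**2 - 181/100*a*b + 1/2*a*c + 69/100*a - 1/2*b*c + c + 9 is independent of I; its normal form modulo I is -1/2*b*c - 3/25*b + c + 222/25.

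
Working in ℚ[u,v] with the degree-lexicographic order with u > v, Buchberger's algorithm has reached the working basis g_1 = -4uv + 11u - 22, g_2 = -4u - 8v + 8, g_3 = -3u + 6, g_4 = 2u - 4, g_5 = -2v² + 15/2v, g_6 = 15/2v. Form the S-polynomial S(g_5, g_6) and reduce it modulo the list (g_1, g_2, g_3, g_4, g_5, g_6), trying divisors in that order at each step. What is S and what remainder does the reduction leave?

S(g_5, g_6) = -15/4v; remainder on division = 0.

lcm(LM(g_5), LM(g_6)) = v².
S = (lcm/LT(g_5))·g_5 − (lcm/LT(g_6))·g_6 = -15/4v.
Reduce S modulo (g_1, g_2, g_3, g_4, g_5, g_6) in that order:
  leading term v: subtract (-½)·g_6 from -15/4v → 0
The remainder is 0, so this S-polynomial contributes no new basis element.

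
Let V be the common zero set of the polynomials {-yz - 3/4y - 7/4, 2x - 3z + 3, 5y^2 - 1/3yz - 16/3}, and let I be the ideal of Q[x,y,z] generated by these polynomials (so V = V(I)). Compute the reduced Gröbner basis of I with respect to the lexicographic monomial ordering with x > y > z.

This is the nonlinear analogue of row-reducing a linear system.

f_1 = -yz - 3/4y - 7/4, LT = yz.
f_2 = 2x - 3z + 3, LT = x.
f_3 = 5y^2 - 1/3yz - 16/3, LT = y^2.

S(f_1,f_3): lcm = y^2z. S = 3/4y^2 + 1/15yz^2 + 7/4y + 16/15z.
  leading term y^2: subtract (3/20)·f_3 from 3/4y^2 + 1/15yz^2 + 7/4y + 16/15z → 1/15yz^2 + 1/20yz + 7/4y + 16/15z + 4/5
  leading term yz^2: subtract (-1/15z)·f_1 from 1/15yz^2 + 1/20yz + 7/4y + 16/15z + 4/5 → 7/4y + 19/20z + 4/5
  leading term y: no divisor's leading term divides it; move 7/4y to the remainder.
  leading term z: no divisor's leading term divides it; move 19/20z to the remainder.
  leading term 1: no divisor's leading term divides it; move 4/5 to the remainder.
  remainder 7/4y + 19/20z + 4/5 ≠ 0; add g_4 = 7/4y + 19/20z + 4/5 to the basis.

S(f_1,g_4): lcm = yz. S = 3/4y - 19/35z^2 - 16/35z + 7/4.
  leading term y: subtract (3/7)·g_4 from 3/4y - 19/35z^2 - 16/35z + 7/4 → -19/35z^2 - 121/140z + 197/140
  leading term z^2: no divisor's leading term divides it; move -19/35z^2 to the remainder.
  leading term z: no divisor's leading term divides it; move -121/140z to the remainder.
  leading term 1: no divisor's leading term divides it; move 197/140 to the remainder.
  remainder -19/35z^2 - 121/140z + 197/140 ≠ 0; add g_5 = -19/35z^2 - 121/140z + 197/140 to the basis.

The other S-polynomials (S(f_1,f_2), S(f_2,f_3), S(f_2,g_4), S(f_3,g_4), S(f_1,g_5), S(f_2,g_5), S(f_3,g_5), S(g_4,g_5)) all reduce to 0 modulo the current basis, so we have a Gröbner basis.
Inter-reduce: drop elements whose leading term is divisible by another's, tail-reduce, and make monic.

G = {x - 3/2z + 3/2, y + 19/35z + 16/35, z^2 + 121/76z - 197/76}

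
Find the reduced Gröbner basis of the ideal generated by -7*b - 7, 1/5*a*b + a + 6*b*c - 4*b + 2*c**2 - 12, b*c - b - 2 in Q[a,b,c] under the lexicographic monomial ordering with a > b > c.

G = {a, b + 1, c + 1}

f_1 = -7*b - 7, LT = b.
f_2 = 1/5*a*b + a + 6*b*c - 4*b + 2*c**2 - 12, LT = a*b.
f_3 = b*c - b - 2, LT = b*c.

S(f_1,f_2): lcm = a*b. S = -4*a - 30*b*c + 20*b - 10*c**2 + 60.
  reduce S modulo (f_1, f_2, f_3):
  remainder -4*a - 10*c**2 + 30*c + 40 ≠ 0; add g_4 = -4*a - 10*c**2 + 30*c + 40 to the basis.

S(f_1,f_3): lcm = b*c. S = b + c + 2.
  reduce S modulo (f_1, f_2, f_3, g_4):
  remainder c + 1 ≠ 0; add g_5 = c + 1 to the basis.

The other S-polynomials (S(f_2,f_3), S(f_1,g_4), S(f_2,g_4), S(f_3,g_4), S(f_1,g_5), S(f_2,g_5), S(f_3,g_5), S(g_4,g_5)) all reduce to 0 modulo the current basis, so we have a Gröbner basis.
Inter-reduce: drop elements whose leading term is divisible by another's, tail-reduce, and make monic.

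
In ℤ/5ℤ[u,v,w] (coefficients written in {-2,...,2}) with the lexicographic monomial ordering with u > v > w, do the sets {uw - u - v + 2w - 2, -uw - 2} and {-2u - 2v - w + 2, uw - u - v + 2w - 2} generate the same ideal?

Yes, the ideals are equal.

Since reduced Gröbner bases are canonical representatives of ideals under a given ordering, it suffices to compute and compare them.
Buchberger on the first generating set:
f_1 = uw - u - v + 2w - 2, LT = uw.
f_2 = -uw - 2, LT = uw.

S(f_1,f_2): lcm = uw. S = -u - v + 2w + 1.
  leading term u: no divisor's leading term divides it; move -u to the remainder.
  leading term v: no divisor's leading term divides it; move -v to the remainder.
  leading term w: no divisor's leading term divides it; move 2w to the remainder.
  leading term 1: no divisor's leading term divides it; move 1 to the remainder.
  remainder -u - v + 2w + 1 ≠ 0; add g_3 = -u - v + 2w + 1 to the basis.

S(f_1,g_3): lcm = uw. S = -u - vw - v + 2w² - 2w - 2.
  leading term u: subtract (1)·g_3 from -u - vw - v + 2w² - 2w - 2 → -vw + 2w² + w + 2
  leading term vw: no divisor's leading term divides it; move -vw to the remainder.
  leading term w²: no divisor's leading term divides it; move 2w² to the remainder.
  leading term w: no divisor's leading term divides it; move w to the remainder.
  leading term 1: no divisor's leading term divides it; move 2 to the remainder.
  remainder -vw + 2w² + w + 2 ≠ 0; add g_4 = -vw + 2w² + w + 2 to the basis.

S(f_2,g_3): lcm = uw. S = -vw + 2w² + w + 2.
  leading term vw: subtract (1)·g_4 from -vw + 2w² + w + 2 → 0
  remainder 0.

S(f_1,g_4): lcm = uvw. S = -uv + 2uw² + uw + 2u - v² + 2vw - 2v.
  leading term uv: subtract (v)·g_3 from -uv + 2uw² + uw + 2u - v² + 2vw - 2v → 2uw² + uw + 2u + 2v
  leading term uw²: subtract (2w)·f_1 from 2uw² + uw + 2u + 2v → -2uw + 2u + 2vw + 2v + w² - w
  leading term uw: subtract (-2)·f_1 from -2uw + 2u + 2vw + 2v + w² - w → 2vw + w² - 2w + 1
  leading term vw: subtract (-2)·g_4 from 2vw + w² - 2w + 1 → 0
  remainder 0.

S(f_2,g_4): lcm = uvw. S = 2uw² + uw + 2u + 2v.
  leading term uw²: subtract (2w)·f_1 from 2uw² + uw + 2u + 2v → -2uw + 2u + 2vw + 2v + w² - w
  leading term uw: subtract (-2)·f_1 from -2uw + 2u + 2vw + 2v + w² - w → 2vw + w² - 2w + 1
  leading term vw: subtract (-2)·g_4 from 2vw + w² - 2w + 1 → 0
  remainder 0.

S(g_3,g_4): leading monomials are coprime, so the S-polynomial reduces to 0 (Buchberger's first criterion).
Every S-polynomial of the final basis reduces to 0, so we have a Gröbner basis.
Inter-reduce: drop elements whose leading term is divisible by another's, tail-reduce, and make monic.
Reduced Gröbner basis: {u + v - 2w - 1, vw - 2w² - w - 2}.

Buchberger on the second generating set:
h_1 = -2u - 2v - w + 2, LT = u.
h_2 = uw - u - v + 2w - 2, LT = uw.

S(h_1,h_2): lcm = uw. S = u + vw + v - 2w² + 2w + 2.
  leading term u: subtract (2)·h_1 from u + vw + v - 2w² + 2w + 2 → vw - 2w² - w - 2
  leading term vw: no divisor's leading term divides it; move vw to the remainder.
  leading term w²: no divisor's leading term divides it; move -2w² to the remainder.
  leading term w: no divisor's leading term divides it; move -w to the remainder.
  leading term 1: no divisor's leading term divides it; move -2 to the remainder.
  remainder vw - 2w² - w - 2 ≠ 0; add k_3 = vw - 2w² - w - 2 to the basis.

S(h_1,k_3): leading monomials are coprime, so the S-polynomial reduces to 0 (Buchberger's first criterion).
S(h_2,k_3): lcm = uvw. S = -uv + 2uw² + uw + 2u - v² + 2vw - 2v.
  leading term uv: subtract (-2v)·h_1 from -uv + 2uw² + uw + 2u - v² + 2vw - 2v → 2uw² + uw + 2u + 2v
  leading term uw²: subtract (-w²)·h_1 from 2uw² + uw + 2u + 2v → uw + 2u - 2vw² + 2v - w³ + 2w²
  leading term uw: subtract (2w)·h_1 from uw + 2u - 2vw² + 2v - w³ + 2w² → 2u - 2vw² - vw + 2v - w³ - w² + w
  leading term u: subtract (-1)·h_1 from 2u - 2vw² - vw + 2v - w³ - w² + w → -2vw² - vw - w³ - w² + 2
  leading term vw²: subtract (-2w)·k_3 from -2vw² - vw - w³ - w² + 2 → -vw + 2w² + w + 2
  leading term vw: subtract (-1)·k_3 from -vw + 2w² + w + 2 → 0
  remainder 0.

Every S-polynomial of the final basis reduces to 0, so we have a Gröbner basis.
Inter-reduce: drop elements whose leading term is divisible by another's, tail-reduce, and make monic.
Reduced Gröbner basis: {u + v - 2w - 1, vw - 2w² - w - 2}.

These coincide, so the ideals are equal.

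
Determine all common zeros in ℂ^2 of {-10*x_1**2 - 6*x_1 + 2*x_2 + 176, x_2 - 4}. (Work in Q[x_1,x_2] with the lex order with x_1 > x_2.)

Compute a lex Gröbner basis by Buchberger's algorithm.
f_1 = -10*x_1**2 - 6*x_1 + 2*x_2 + 176, LT = x_1**2.
f_2 = x_2 - 4, LT = x_2.

The S-polynomials (S(f_1,f_2)) all reduce to 0 modulo the current basis, so we have a Gröbner basis.
Inter-reduce: drop elements whose leading term is divisible by another's, tail-reduce, and make monic.
Reduced Gröbner basis: {x_1**2 + 3/5*x_1 - 92/5, x_2 - 4}.

A lex Gröbner basis eliminates variables successively. Here x_2 - 4 depends only on x_2, with roots {4}; lifting each root through the earlier basis elements recovers the full solutions.
  x_2 = 4: the earlier basis element becomes x_1**2 + 3/5*x_1 - 92/5 = 0, giving x_1 = -23/5, 4 — points (-23/5, 4), (4, 4).
Check: every point annihilates each of the original generators.
A lex Gröbner basis triangularizes the system, enabling back-substitution.

{(-23/5, 4), (4, 4)}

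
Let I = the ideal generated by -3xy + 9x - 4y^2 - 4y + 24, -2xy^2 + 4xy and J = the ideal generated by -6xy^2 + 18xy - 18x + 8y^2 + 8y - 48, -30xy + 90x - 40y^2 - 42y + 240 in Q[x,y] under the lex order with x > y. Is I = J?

Two ideals are equal iff their reduced Gröbner bases coincide (the reduced basis is unique for a fixed ordering).
Buchberger on the first generating set:
f_1 = -3xy + 9x - 4y^2 - 4y + 24, LT = xy.
f_2 = -2xy^2 + 4xy, LT = xy^2.

S(f_1,f_2): lcm = xy^2. S = -xy + 4/3y^3 + 4/3y^2 - 8y.
  leading term xy: subtract (1/3)·f_1 from -xy + 4/3y^3 + 4/3y^2 - 8y → -3x + 4/3y^3 + 8/3y^2 - 20/3y - 8
  leading term x: no divisor's leading term divides it; move -3x to the remainder.
  leading term y^3: no divisor's leading term divides it; move 4/3y^3 to the remainder.
  leading term y^2: no divisor's leading term divides it; move 8/3y^2 to the remainder.
  leading term y: no divisor's leading term divides it; move -20/3y to the remainder.
  leading term 1: no divisor's leading term divides it; move -8 to the remainder.
  remainder -3x + 4/3y^3 + 8/3y^2 - 20/3y - 8 ≠ 0; add g_3 = -3x + 4/3y^3 + 8/3y^2 - 20/3y - 8 to the basis.

S(f_1,g_3): lcm = xy. S = -3x + 4/9y^4 + 8/9y^3 - 8/9y^2 - 4/3y - 8.
  leading term x: subtract (1)·g_3 from -3x + 4/9y^4 + 8/9y^3 - 8/9y^2 - 4/3y - 8 → 4/9y^4 - 4/9y^3 - 32/9y^2 + 16/3y
  leading term y^4: no divisor's leading term divides it; move 4/9y^4 to the remainder.
  leading term y^3: no divisor's leading term divides it; move -4/9y^3 to the remainder.
  leading term y^2: no divisor's leading term divides it; move -32/9y^2 to the remainder.
  leading term y: no divisor's leading term divides it; move 16/3y to the remainder.
  remainder 4/9y^4 - 4/9y^3 - 32/9y^2 + 16/3y ≠ 0; add g_4 = 4/9y^4 - 4/9y^3 - 32/9y^2 + 16/3y to the basis.

The other S-polynomials (S(f_2,g_3), S(f_1,g_4), S(f_2,g_4), S(g_3,g_4)) all reduce to 0 modulo the current basis, so we have a Gröbner basis.
Inter-reduce: drop elements whose leading term is divisible by another's, tail-reduce, and make monic.
Reduced Gröbner basis: {x - 4/9y^3 - 8/9y^2 + 20/9y + 8/3, y^4 - y^3 - 8y^2 + 12y}.

Buchberger on the second generating set:
h_1 = -6xy^2 + 18xy - 18x + 8y^2 + 8y - 48, LT = xy^2.
h_2 = -30xy + 90x - 40y^2 - 42y + 240, LT = xy.

S(h_1,h_2): lcm = xy^2. S = 3x - 4/3y^3 - 41/15y^2 + 20/3y + 8.
  leading term x: no divisor's leading term divides it; move 3x to the remainder.
  leading term y^3: no divisor's leading term divides it; move -4/3y^3 to the remainder.
  leading term y^2: no divisor's leading term divides it; move -41/15y^2 to the remainder.
  leading term y: no divisor's leading term divides it; move 20/3y to the remainder.
  leading term 1: no divisor's leading term divides it; move 8 to the remainder.
  remainder 3x - 4/3y^3 - 41/15y^2 + 20/3y + 8 ≠ 0; add k_3 = 3x - 4/3y^3 - 41/15y^2 + 20/3y + 8 to the basis.

S(h_1,k_3): lcm = xy^2. S = -3xy + 3x + 4/9y^5 + 41/45y^4 - 20/9y^3 - 4y^2 - 4/3y + 8.
  leading term xy: subtract (1/10)·h_2 from -3xy + 3x + 4/9y^5 + 41/45y^4 - 20/9y^3 - 4y^2 - 4/3y + 8 → -6x + 4/9y^5 + 41/45y^4 - 20/9y^3 + 43/15y - 16
  leading term x: subtract (-2)·k_3 from -6x + 4/9y^5 + 41/45y^4 - 20/9y^3 + 43/15y - 16 → 4/9y^5 + 41/45y^4 - 44/9y^3 - 82/15y^2 + 81/5y
  leading term y^5: no divisor's leading term divides it; move 4/9y^5 to the remainder.
  leading term y^4: no divisor's leading term divides it; move 41/45y^4 to the remainder.
  leading term y^3: no divisor's leading term divides it; move -44/9y^3 to the remainder.
  leading term y^2: no divisor's leading term divides it; move -82/15y^2 to the remainder.
  leading term y: no divisor's leading term divides it; move 81/5y to the remainder.
  remainder 4/9y^5 + 41/45y^4 - 44/9y^3 - 82/15y^2 + 81/5y ≠ 0; add k_4 = 4/9y^5 + 41/45y^4 - 44/9y^3 - 82/15y^2 + 81/5y to the basis.

S(h_2,k_3): lcm = xy. S = -3x + 4/9y^4 + 41/45y^3 - 8/9y^2 - 19/15y - 8.
  leading term x: subtract (-1)·k_3 from -3x + 4/9y^4 + 41/45y^3 - 8/9y^2 - 19/15y - 8 → 4/9y^4 - 19/45y^3 - 163/45y^2 + 27/5y
  leading term y^4: no divisor's leading term divides it; move 4/9y^4 to the remainder.
  leading term y^3: no divisor's leading term divides it; move -19/45y^3 to the remainder.
  leading term y^2: no divisor's leading term divides it; move -163/45y^2 to the remainder.
  leading term y: no divisor's leading term divides it; move 27/5y to the remainder.
  remainder 4/9y^4 - 19/45y^3 - 163/45y^2 + 27/5y ≠ 0; add k_5 = 4/9y^4 - 19/45y^3 - 163/45y^2 + 27/5y to the basis.

The other S-polynomials (S(h_1,k_4), S(h_2,k_4), S(k_3,k_4), S(h_1,k_5), S(h_2,k_5), S(k_3,k_5), S(k_4,k_5)) all reduce to 0 modulo the current basis, so we have a Gröbner basis.
Inter-reduce: drop elements whose leading term is divisible by another's, tail-reduce, and make monic.
Reduced Gröbner basis: {x - 4/9y^3 - 41/45y^2 + 20/9y + 8/3, y^4 - 19/20y^3 - 163/20y^2 + 243/20y}.

These differ, so the ideals are not equal.

No, the ideals differ.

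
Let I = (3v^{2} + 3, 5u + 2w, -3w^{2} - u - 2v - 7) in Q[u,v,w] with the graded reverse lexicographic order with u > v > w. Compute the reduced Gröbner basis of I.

f_1 = 3v^{2} + 3, LT = v^{2}.
f_2 = 5u + 2w, LT = u.
f_3 = -3w^{2} - u - 2v - 7, LT = w^{2}.

The S-polynomials (S(f_1,f_2), S(f_1,f_3), S(f_2,f_3)) all reduce to 0 modulo the current basis, so we have a Gröbner basis.

G = {v^{2} + 1, w^{2} + \tfrac{2}{3}v - \tfrac{2}{15}w + \tfrac{7}{3}, u + \tfrac{2}{5}w}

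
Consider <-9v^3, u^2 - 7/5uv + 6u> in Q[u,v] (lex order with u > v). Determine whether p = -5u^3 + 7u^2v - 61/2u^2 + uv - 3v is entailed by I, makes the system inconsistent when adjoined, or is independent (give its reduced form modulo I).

-5u^3 + 7u^2v - 61/2u^2 + uv - 3v is independent of I; its normal form modulo I is 3/10uv + 3u - 3v.

First compute the reduced Gröbner basis of I by Buchberger's algorithm.
f_1 = -9v^3, LT = v^3.
f_2 = u^2 - 7/5uv + 6u, LT = u^2.

The S-polynomials (S(f_1,f_2)) all reduce to 0 modulo the current basis, so we have a Gröbner basis.
Inter-reduce: drop elements whose leading term is divisible by another's, tail-reduce, and make monic.
Reduced Gröbner basis: {u^2 - 7/5uv + 6u, v^3}.
Label its elements g_1 = u^2 - 7/5uv + 6u, g_2 = v^3.

Reduce p = -5u^3 + 7u^2v - 61/2u^2 + uv - 3v modulo G:
  leading term u^3: subtract (-5u)·g_1 from -5u^3 + 7u^2v - 61/2u^2 + uv - 3v → -1/2u^2 + uv - 3v
  leading term u^2: subtract (-1/2)·g_1 from -1/2u^2 + uv - 3v → 3/10uv + 3u - 3v
  leading term uv: no divisor's leading term divides it; move 3/10uv to the remainder.
  leading term u: no divisor's leading term divides it; move 3u to the remainder.
  leading term v: no divisor's leading term divides it; move -3v to the remainder.
  normal form = 3/10uv + 3u - 3v.
The normal form is nonzero, so p ∉ I. Since p minus its normal form lies in I, I + (p) = I + (r) where r = 3/10uv + 3u - 3v; decide whether this ideal is the whole ring.
Run Buchberger on G together with r (pairs among the g_i already reduce to 0 since G is a Gröbner basis):
g_1 = u^2 - 7/5uv + 6u, LT = u^2.
g_2 = v^3, LT = v^3.
r = 3/10uv + 3u - 3v, LT = uv.

S(g_1,r): lcm = u^2v. S = -10u^2 - 7/5uv^2 + 16uv.
  reduce S modulo (g_1, g_2, r):
  remainder -100u - 14v^2 + 160v ≠ 0; add m_4 = -100u - 14v^2 + 160v to the basis.

S(g_2,r): lcm = uv^3. S = -10uv^2 + 10v^3.
  reduce S modulo (g_1, g_2, r, m_4):
  remainder 40v^2 - 600v ≠ 0; add m_5 = 40v^2 - 600v to the basis.

S(r,m_4): lcm = uv. S = 10u - 7/50v^3 + 8/5v^2 - 10v.
  reduce S modulo (g_1, g_2, r, m_4, m_5):
  remainder 9v ≠ 0; add m_6 = 9v to the basis.

The other S-polynomials (S(g_1,g_2), S(g_1,m_4), S(g_2,m_4), S(g_1,m_5), S(g_2,m_5), S(r,m_5), S(m_4,m_5), S(g_1,m_6), S(g_2,m_6), S(r,m_6), S(m_4,m_6), S(m_5,m_6)) all reduce to 0 modulo the current basis, so we have a Gröbner basis.
Inter-reduce: drop elements whose leading term is divisible by another's, tail-reduce, and make monic.
Reduced Gröbner basis: {u, v}.
The reduced Gröbner basis of I + (p) is {u, v} ≠ {1}, a proper ideal, so the enlarged system stays consistent: p is independent of I, with normal form 3/10uv + 3u - 3v.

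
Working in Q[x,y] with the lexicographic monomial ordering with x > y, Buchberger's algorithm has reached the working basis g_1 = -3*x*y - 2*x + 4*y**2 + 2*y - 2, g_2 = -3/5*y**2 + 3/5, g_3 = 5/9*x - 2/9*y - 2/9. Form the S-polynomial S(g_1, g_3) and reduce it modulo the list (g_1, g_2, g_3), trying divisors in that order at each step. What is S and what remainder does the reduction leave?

lcm(LM(g_1), LM(g_3)) = x*y.
S = (lcm/LT(g_1))·g_1 − (lcm/LT(g_3))·g_3 = 2/3*x - 14/15*y**2 - 4/15*y + 2/3.
Reduce S modulo (g_1, g_2, g_3) in that order:
  leading term x: subtract (6/5)·g_3 from 2/3*x - 14/15*y**2 - 4/15*y + 2/3 → -14/15*y**2 + 14/15
  leading term y**2: subtract (14/9)·g_2 from -14/15*y**2 + 14/15 → 0
The remainder is 0, so this S-polynomial contributes no new basis element.

S(g_1, g_3) = 2/3*x - 14/15*y**2 - 4/15*y + 2/3; remainder on division = 0.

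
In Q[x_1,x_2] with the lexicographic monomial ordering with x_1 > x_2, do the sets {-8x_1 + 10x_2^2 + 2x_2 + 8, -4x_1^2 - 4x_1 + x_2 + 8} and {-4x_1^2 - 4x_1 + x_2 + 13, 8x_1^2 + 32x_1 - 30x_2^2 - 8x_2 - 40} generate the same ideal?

Two ideals are equal iff their reduced Gröbner bases coincide (the reduced basis is unique for a fixed ordering).
Buchberger on the first generating set:
f_1 = -8x_1 + 10x_2^2 + 2x_2 + 8, LT = x_1.
f_2 = -4x_1^2 - 4x_1 + x_2 + 8, LT = x_1^2.

S(f_1,f_2): lcm = x_1^2. S = -5/4x_1x_2^2 - 1/4x_1x_2 - 2x_1 + 1/4x_2 + 2.
  leading term x_1x_2^2: subtract (5/32x_2^2)·f_1 from -5/4x_1x_2^2 - 1/4x_1x_2 - 2x_1 + 1/4x_2 + 2 → -1/4x_1x_2 - 2x_1 - 25/16x_2^4 - 5/16x_2^3 - 5/4x_2^2 + 1/4x_2 + 2
  leading term x_1x_2: subtract (1/32x_2)·f_1 from -1/4x_1x_2 - 2x_1 - 25/16x_2^4 - 5/16x_2^3 - 5/4x_2^2 + 1/4x_2 + 2 → -2x_1 - 25/16x_2^4 - 5/8x_2^3 - 21/16x_2^2 + 2
  leading term x_1: subtract (1/4)·f_1 from -2x_1 - 25/16x_2^4 - 5/8x_2^3 - 21/16x_2^2 + 2 → -25/16x_2^4 - 5/8x_2^3 - 61/16x_2^2 - 1/2x_2
  leading term x_2^4: no divisor's leading term divides it; move -25/16x_2^4 to the remainder.
  leading term x_2^3: no divisor's leading term divides it; move -5/8x_2^3 to the remainder.
  leading term x_2^2: no divisor's leading term divides it; move -61/16x_2^2 to the remainder.
  leading term x_2: no divisor's leading term divides it; move -1/2x_2 to the remainder.
  remainder -25/16x_2^4 - 5/8x_2^3 - 61/16x_2^2 - 1/2x_2 ≠ 0; add g_3 = -25/16x_2^4 - 5/8x_2^3 - 61/16x_2^2 - 1/2x_2 to the basis.

S(f_1,g_3): leading monomials are coprime, so the S-polynomial reduces to 0 (Buchberger's first criterion).
S(f_2,g_3): leading monomials are coprime, so the S-polynomial reduces to 0 (Buchberger's first criterion).
Every S-polynomial of the final basis reduces to 0, so we have a Gröbner basis.
Inter-reduce: drop elements whose leading term is divisible by another's, tail-reduce, and make monic.
Reduced Gröbner basis: {x_1 - 5/4x_2^2 - 1/4x_2 - 1, x_2^4 + 2/5x_2^3 + 61/25x_2^2 + 8/25x_2}.

Buchberger on the second generating set:
h_1 = -4x_1^2 - 4x_1 + x_2 + 13, LT = x_1^2.
h_2 = 8x_1^2 + 32x_1 - 30x_2^2 - 8x_2 - 40, LT = x_1^2.

S(h_1,h_2): lcm = x_1^2. S = -3x_1 + 15/4x_2^2 + 3/4x_2 + 7/4.
  leading term x_1: no divisor's leading term divides it; move -3x_1 to the remainder.
  leading term x_2^2: no divisor's leading term divides it; move 15/4x_2^2 to the remainder.
  leading term x_2: no divisor's leading term divides it; move 3/4x_2 to the remainder.
  leading term 1: no divisor's leading term divides it; move 7/4 to the remainder.
  remainder -3x_1 + 15/4x_2^2 + 3/4x_2 + 7/4 ≠ 0; add k_3 = -3x_1 + 15/4x_2^2 + 3/4x_2 + 7/4 to the basis.

S(h_1,k_3): lcm = x_1^2. S = 5/4x_1x_2^2 + 1/4x_1x_2 + 19/12x_1 - 1/4x_2 - 13/4.
  leading term x_1x_2^2: subtract (-5/12x_2^2)·k_3 from 5/4x_1x_2^2 + 1/4x_1x_2 + 19/12x_1 - 1/4x_2 - 13/4 → 1/4x_1x_2 + 19/12x_1 + 25/16x_2^4 + 5/16x_2^3 + 35/48x_2^2 - 1/4x_2 - 13/4
  leading term x_1x_2: subtract (-1/12x_2)·k_3 from 1/4x_1x_2 + 19/12x_1 + 25/16x_2^4 + 5/16x_2^3 + 35/48x_2^2 - 1/4x_2 - 13/4 → 19/12x_1 + 25/16x_2^4 + 5/8x_2^3 + 19/24x_2^2 - 5/48x_2 - 13/4
  leading term x_1: subtract (-19/36)·k_3 from 19/12x_1 + 25/16x_2^4 + 5/8x_2^3 + 19/24x_2^2 - 5/48x_2 - 13/4 → 25/16x_2^4 + 5/8x_2^3 + 133/48x_2^2 + 7/24x_2 - 335/144
  leading term x_2^4: no divisor's leading term divides it; move 25/16x_2^4 to the remainder.
  leading term x_2^3: no divisor's leading term divides it; move 5/8x_2^3 to the remainder.
  leading term x_2^2: no divisor's leading term divides it; move 133/48x_2^2 to the remainder.
  leading term x_2: no divisor's leading term divides it; move 7/24x_2 to the remainder.
  leading term 1: no divisor's leading term divides it; move -335/144 to the remainder.
  remainder 25/16x_2^4 + 5/8x_2^3 + 133/48x_2^2 + 7/24x_2 - 335/144 ≠ 0; add k_4 = 25/16x_2^4 + 5/8x_2^3 + 133/48x_2^2 + 7/24x_2 - 335/144 to the basis.

S(h_2,k_3): lcm = x_1^2. S = 5/4x_1x_2^2 + 1/4x_1x_2 + 55/12x_1 - 15/4x_2^2 - x_2 - 5.
  leading term x_1x_2^2: subtract (-5/12x_2^2)·k_3 from 5/4x_1x_2^2 + 1/4x_1x_2 + 55/12x_1 - 15/4x_2^2 - x_2 - 5 → 1/4x_1x_2 + 55/12x_1 + 25/16x_2^4 + 5/16x_2^3 - 145/48x_2^2 - x_2 - 5
  leading term x_1x_2: subtract (-1/12x_2)·k_3 from 1/4x_1x_2 + 55/12x_1 + 25/16x_2^4 + 5/16x_2^3 - 145/48x_2^2 - x_2 - 5 → 55/12x_1 + 25/16x_2^4 + 5/8x_2^3 - 71/24x_2^2 - 41/48x_2 - 5
  leading term x_1: subtract (-55/36)·k_3 from 55/12x_1 + 25/16x_2^4 + 5/8x_2^3 - 71/24x_2^2 - 41/48x_2 - 5 → 25/16x_2^4 + 5/8x_2^3 + 133/48x_2^2 + 7/24x_2 - 335/144
  leading term x_2^4: subtract (1)·k_4 from 25/16x_2^4 + 5/8x_2^3 + 133/48x_2^2 + 7/24x_2 - 335/144 → 0
  remainder 0.

S(h_1,k_4): leading monomials are coprime, so the S-polynomial reduces to 0 (Buchberger's first criterion).
S(h_2,k_4): leading monomials are coprime, so the S-polynomial reduces to 0 (Buchberger's first criterion).
S(k_3,k_4): leading monomials are coprime, so the S-polynomial reduces to 0 (Buchberger's first criterion).
Every S-polynomial of the final basis reduces to 0, so we have a Gröbner basis.
Inter-reduce: drop elements whose leading term is divisible by another's, tail-reduce, and make monic.
Reduced Gröbner basis: {x_1 - 5/4x_2^2 - 1/4x_2 - 7/12, x_2^4 + 2/5x_2^3 + 133/75x_2^2 + 14/75x_2 - 67/45}.

These differ, so the ideals are not equal.

No, the ideals differ.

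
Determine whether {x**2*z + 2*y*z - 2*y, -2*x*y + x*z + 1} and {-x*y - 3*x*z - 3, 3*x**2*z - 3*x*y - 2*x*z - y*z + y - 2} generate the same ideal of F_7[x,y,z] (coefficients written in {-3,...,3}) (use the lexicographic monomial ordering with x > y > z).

Yes, the ideals are equal.

Equality of ideals is decidable: compute both reduced Gröbner bases (unique for the ordering) and check whether they agree.
Buchberger on the first generating set:
f_1 = x**2*z + 2*y*z - 2*y, LT = x**2*z.
f_2 = -2*x*y + x*z + 1, LT = x*y.

S(f_1,f_2): lcm = x**2*y*z. S = -3*x**2*z**2 - 3*x*z + 2*y**2*z - 2*y**2.
  leading term x**2*z**2: subtract (-3*z)·f_1 from -3*x**2*z**2 - 3*x*z + 2*y**2*z - 2*y**2 → -3*x*z + 2*y**2*z - 2*y**2 - y*z**2 + y*z
  leading term x*z: no divisor's leading term divides it; move -3*x*z to the remainder.
  leading term y**2*z: no divisor's leading term divides it; move 2*y**2*z to the remainder.
  leading term y**2: no divisor's leading term divides it; move -2*y**2 to the remainder.
  leading term y*z**2: no divisor's leading term divides it; move -y*z**2 to the remainder.
  leading term y*z: no divisor's leading term divides it; move y*z to the remainder.
  remainder -3*x*z + 2*y**2*z - 2*y**2 - y*z**2 + y*z ≠ 0; add g_3 = -3*x*z + 2*y**2*z - 2*y**2 - y*z**2 + y*z to the basis.

S(f_2,g_3): lcm = x*y*z. S = 3*x*z**2 + 3*y**3*z - 3*y**3 + 2*y**2*z**2 - 2*y**2*z + 3*z.
  leading term x*z**2: subtract (-z)·g_3 from 3*x*z**2 + 3*y**3*z - 3*y**3 + 2*y**2*z**2 - 2*y**2*z + 3*z → 3*y**3*z - 3*y**3 - 3*y**2*z**2 + 3*y**2*z - y*z**3 + y*z**2 + 3*z
  leading term y**3*z: no divisor's leading term divides it; move 3*y**3*z to the remainder.
  leading term y**3: no divisor's leading term divides it; move -3*y**3 to the remainder.
  leading term y**2*z**2: no divisor's leading term divides it; move -3*y**2*z**2 to the remainder.
  leading term y**2*z: no divisor's leading term divides it; move 3*y**2*z to the remainder.
  leading term y*z**3: no divisor's leading term divides it; move -y*z**3 to the remainder.
  leading term y*z**2: no divisor's leading term divides it; move y*z**2 to the remainder.
  leading term z: no divisor's leading term divides it; move 3*z to the remainder.
  remainder 3*y**3*z - 3*y**3 - 3*y**2*z**2 + 3*y**2*z - y*z**3 + y*z**2 + 3*z ≠ 0; add g_4 = 3*y**3*z - 3*y**3 - 3*y**2*z**2 + 3*y**2*z - y*z**3 + y*z**2 + 3*z to the basis.

The other S-polynomials (S(f_1,g_3), S(f_1,g_4), S(f_2,g_4), S(g_3,g_4)) all reduce to 0 modulo the current basis, so we have a Gröbner basis.
Inter-reduce: drop elements whose leading term is divisible by another's, tail-reduce, and make monic.
Reduced Gröbner basis: {x*y + 2*y**2*z - 2*y**2 - y*z**2 + y*z + 3, x*z - 3*y**2*z + 3*y**2 - 2*y*z**2 + 2*y*z, y**3*z - y**3 - y**2*z**2 + y**2*z + 2*y*z**3 - 2*y*z**2 + z}.

Buchberger on the second generating set:
h_1 = -x*y - 3*x*z - 3, LT = x*y.
h_2 = 3*x**2*z - 3*x*y - 2*x*z - y*z + y - 2, LT = x**2*z.

S(h_1,h_2): lcm = x**2*y*z. S = 3*x**2*z**2 + x*y**2 + 3*x*y*z + 3*x*z - 2*y**2*z + 2*y**2 + 3*y.
  leading term x**2*z**2: subtract (z)·h_2 from 3*x**2*z**2 + x*y**2 + 3*x*y*z + 3*x*z - 2*y**2*z + 2*y**2 + 3*y → x*y**2 - x*y*z + 2*x*z**2 + 3*x*z - 2*y**2*z + 2*y**2 + y*z**2 - y*z + 3*y + 2*z
  leading term x*y**2: subtract (-y)·h_1 from x*y**2 - x*y*z + 2*x*z**2 + 3*x*z - 2*y**2*z + 2*y**2 + y*z**2 - y*z + 3*y + 2*z → 3*x*y*z + 2*x*z**2 + 3*x*z - 2*y**2*z + 2*y**2 + y*z**2 - y*z + 2*z
  leading term x*y*z: subtract (-3*z)·h_1 from 3*x*y*z + 2*x*z**2 + 3*x*z - 2*y**2*z + 2*y**2 + y*z**2 - y*z + 2*z → 3*x*z - 2*y**2*z + 2*y**2 + y*z**2 - y*z
  leading term x*z: no divisor's leading term divides it; move 3*x*z to the remainder.
  leading term y**2*z: no divisor's leading term divides it; move -2*y**2*z to the remainder.
  leading term y**2: no divisor's leading term divides it; move 2*y**2 to the remainder.
  leading term y*z**2: no divisor's leading term divides it; move y*z**2 to the remainder.
  leading term y*z: no divisor's leading term divides it; move -y*z to the remainder.
  remainder 3*x*z - 2*y**2*z + 2*y**2 + y*z**2 - y*z ≠ 0; add k_3 = 3*x*z - 2*y**2*z + 2*y**2 + y*z**2 - y*z to the basis.

S(h_1,k_3): lcm = x*y*z. S = 3*x*z**2 + 3*y**3*z - 3*y**3 + 2*y**2*z**2 - 2*y**2*z + 3*z.
  leading term x*z**2: subtract (z)·k_3 from 3*x*z**2 + 3*y**3*z - 3*y**3 + 2*y**2*z**2 - 2*y**2*z + 3*z → 3*y**3*z - 3*y**3 - 3*y**2*z**2 + 3*y**2*z - y*z**3 + y*z**2 + 3*z
  leading term y**3*z: no divisor's leading term divides it; move 3*y**3*z to the remainder.
  leading term y**3: no divisor's leading term divides it; move -3*y**3 to the remainder.
  leading term y**2*z**2: no divisor's leading term divides it; move -3*y**2*z**2 to the remainder.
  leading term y**2*z: no divisor's leading term divides it; move 3*y**2*z to the remainder.
  leading term y*z**3: no divisor's leading term divides it; move -y*z**3 to the remainder.
  leading term y*z**2: no divisor's leading term divides it; move y*z**2 to the remainder.
  leading term z: no divisor's leading term divides it; move 3*z to the remainder.
  remainder 3*y**3*z - 3*y**3 - 3*y**2*z**2 + 3*y**2*z - y*z**3 + y*z**2 + 3*z ≠ 0; add k_4 = 3*y**3*z - 3*y**3 - 3*y**2*z**2 + 3*y**2*z - y*z**3 + y*z**2 + 3*z to the basis.

The other S-polynomials (S(h_2,k_3), S(h_1,k_4), S(h_2,k_4), S(k_3,k_4)) all reduce to 0 modulo the current basis, so we have a Gröbner basis.
Inter-reduce: drop elements whose leading term is divisible by another's, tail-reduce, and make monic.
Reduced Gröbner basis: {x*y + 2*y**2*z - 2*y**2 - y*z**2 + y*z + 3, x*z - 3*y**2*z + 3*y**2 - 2*y*z**2 + 2*y*z, y**3*z - y**3 - y**2*z**2 + y**2*z + 2*y*z**3 - 2*y*z**2 + z}.

These coincide, so the ideals are equal.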